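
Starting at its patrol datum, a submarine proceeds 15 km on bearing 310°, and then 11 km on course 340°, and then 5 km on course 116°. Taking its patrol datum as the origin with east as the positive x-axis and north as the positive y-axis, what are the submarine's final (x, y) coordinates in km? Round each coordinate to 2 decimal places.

Leg 1 (310°, 15 km): east 15 sin 310° = -11.49, north 15 cos 310° = 9.64
Leg 2 (340°, 11 km): east 11 sin 340° = -3.76, north 11 cos 340° = 10.34
Leg 3 (116°, 5 km): east 5 sin 116° = 4.49, north 5 cos 116° = -2.19
Summing: -10.76 km east, 17.79 km north → (-10.76, 17.79).

(-10.76, 17.79)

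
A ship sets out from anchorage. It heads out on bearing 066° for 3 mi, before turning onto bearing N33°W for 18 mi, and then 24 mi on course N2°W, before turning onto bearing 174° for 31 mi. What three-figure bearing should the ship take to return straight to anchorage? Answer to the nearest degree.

154°

Leg 1 (066°, 3 mi): east 3 sin 66° = 2.74, north 3 cos 66° = 1.22
Leg 2 (N33°W, 18 mi): east 18 sin 327° = -9.80, north 18 cos 327° = 15.10
Leg 3 (N2°W, 24 mi): east 24 sin 358° = -0.84, north 24 cos 358° = 23.99
Leg 4 (174°, 31 mi): east 31 sin 174° = 3.24, north 31 cos 174° = -30.83
Net displacement: -4.66 east, 9.47 north. Direction back to start is (4.66, -9.47): bearing = atan2(4.66, -9.47) mod 360° = 153.80° ≈ 154°.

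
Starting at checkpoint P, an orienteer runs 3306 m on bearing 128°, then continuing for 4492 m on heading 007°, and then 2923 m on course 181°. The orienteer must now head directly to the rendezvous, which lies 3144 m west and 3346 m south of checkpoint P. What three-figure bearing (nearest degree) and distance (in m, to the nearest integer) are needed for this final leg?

245°, 6864 m

Leg 1 (128°, 3306 m): east 3306 sin 128° = 2605.16, north 3306 cos 128° = -2035.38
Leg 2 (007°, 4492 m): east 4492 sin 7° = 547.44, north 4492 cos 7° = 4458.52
Leg 3 (181°, 2923 m): east 2923 sin 181° = -51.01, north 2923 cos 181° = -2922.55
Current position: (3101.59, -499.41). Target: (-3144, -3346). Remaining: Δeast = -6245.59, Δnorth = -2846.59.
Bearing = atan2(-6245.59, -2846.59) mod 360° = 245.50°; distance = √((-6245.59)² + (-2846.59)²) = 6863.702 m.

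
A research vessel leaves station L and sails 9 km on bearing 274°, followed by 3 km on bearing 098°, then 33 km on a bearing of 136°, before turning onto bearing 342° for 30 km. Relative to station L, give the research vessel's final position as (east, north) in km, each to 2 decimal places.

(7.65, 5.00)

Leg 1 (274°, 9 km): east 9 sin 274° = -8.98, north 9 cos 274° = 0.63
Leg 2 (098°, 3 km): east 3 sin 98° = 2.97, north 3 cos 98° = -0.42
Leg 3 (136°, 33 km): east 33 sin 136° = 22.92, north 33 cos 136° = -23.74
Leg 4 (342°, 30 km): east 30 sin 342° = -9.27, north 30 cos 342° = 28.53
Summing: 7.65 km east, 5.00 km north → (7.65, 5.00).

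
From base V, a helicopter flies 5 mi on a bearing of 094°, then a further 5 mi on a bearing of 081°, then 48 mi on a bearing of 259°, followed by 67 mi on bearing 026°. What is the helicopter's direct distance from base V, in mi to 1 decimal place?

Leg 1 (094°, 5 mi): east 5 sin 94° = 4.99, north 5 cos 94° = -0.35
Leg 2 (081°, 5 mi): east 5 sin 81° = 4.94, north 5 cos 81° = 0.78
Leg 3 (259°, 48 mi): east 48 sin 259° = -47.12, north 48 cos 259° = -9.16
Leg 4 (026°, 67 mi): east 67 sin 26° = 29.37, north 67 cos 26° = 60.22
Net: -7.82 east, 51.49 north. Distance = √((-7.82)² + (51.49)²) = 52.084 mi.

52.1 mi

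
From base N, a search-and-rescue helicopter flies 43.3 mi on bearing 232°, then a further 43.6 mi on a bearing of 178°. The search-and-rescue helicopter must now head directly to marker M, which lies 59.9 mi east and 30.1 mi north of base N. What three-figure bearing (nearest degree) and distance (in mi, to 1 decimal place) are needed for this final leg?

043°, 136.5 mi

Leg 1 (232°, 43.3 mi): east 43.3 sin 232° = -34.12, north 43.3 cos 232° = -26.66
Leg 2 (178°, 43.6 mi): east 43.6 sin 178° = 1.52, north 43.6 cos 178° = -43.57
Current position: (-32.60, -70.23). Target: (59.9, 30.1). Remaining: Δeast = 92.50, Δnorth = 100.33.
Bearing = atan2(92.50, 100.33) mod 360° = 42.67°; distance = √((92.50)² + (100.33)²) = 136.464 mi.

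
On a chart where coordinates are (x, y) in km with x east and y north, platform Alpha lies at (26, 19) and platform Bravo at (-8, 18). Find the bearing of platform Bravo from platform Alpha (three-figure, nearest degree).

Δeast = -8 − 26 = -34.00; Δnorth = 18 − 19 = -1.00.
Bearing = atan2(Δeast, Δnorth) mod 360° = 268.32° ≈ 268°.

268°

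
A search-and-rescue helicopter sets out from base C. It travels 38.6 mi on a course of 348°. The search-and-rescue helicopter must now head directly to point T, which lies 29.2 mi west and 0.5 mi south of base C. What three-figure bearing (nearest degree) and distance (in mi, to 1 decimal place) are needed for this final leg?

209°, 43.7 mi

Leg 1 (348°, 38.6 mi): east 38.6 sin 348° = -8.03, north 38.6 cos 348° = 37.76
Current position: (-8.03, 37.76). Target: (-29.2, -0.5). Remaining: Δeast = -21.17, Δnorth = -38.26.
Bearing = atan2(-21.17, -38.26) mod 360° = 208.96°; distance = √((-21.17)² + (-38.26)²) = 43.726 mi.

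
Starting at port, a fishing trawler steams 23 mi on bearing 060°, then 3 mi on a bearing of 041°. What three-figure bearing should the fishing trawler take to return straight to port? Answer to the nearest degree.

238°

Leg 1 (060°, 23 mi): east 23 sin 60° = 19.92, north 23 cos 60° = 11.50
Leg 2 (041°, 3 mi): east 3 sin 41° = 1.97, north 3 cos 41° = 2.26
Net displacement: 21.89 east, 13.76 north. Direction back to start is (-21.89, -13.76): bearing = atan2(-21.89, -13.76) mod 360° = 237.84° ≈ 238°.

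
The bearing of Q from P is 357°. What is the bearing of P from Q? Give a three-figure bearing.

Back-bearing = 357° − 180° = 177°.

177°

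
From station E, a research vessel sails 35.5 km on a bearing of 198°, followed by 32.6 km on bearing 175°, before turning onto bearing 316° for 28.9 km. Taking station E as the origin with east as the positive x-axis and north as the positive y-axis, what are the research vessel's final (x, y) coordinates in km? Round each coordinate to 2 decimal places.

Leg 1 (198°, 35.5 km): east 35.5 sin 198° = -10.97, north 35.5 cos 198° = -33.76
Leg 2 (175°, 32.6 km): east 32.6 sin 175° = 2.84, north 32.6 cos 175° = -32.48
Leg 3 (316°, 28.9 km): east 28.9 sin 316° = -20.08, north 28.9 cos 316° = 20.79
Summing: -28.20 km east, -45.45 km north → (-28.20, -45.45).

(-28.20, -45.45)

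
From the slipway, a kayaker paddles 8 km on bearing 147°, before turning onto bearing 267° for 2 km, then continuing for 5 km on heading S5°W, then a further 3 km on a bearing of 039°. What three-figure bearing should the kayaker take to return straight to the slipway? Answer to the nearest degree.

338°

Leg 1 (147°, 8 km): east 8 sin 147° = 4.36, north 8 cos 147° = -6.71
Leg 2 (267°, 2 km): east 2 sin 267° = -2.00, north 2 cos 267° = -0.10
Leg 3 (S5°W, 5 km): east 5 sin 185° = -0.44, north 5 cos 185° = -4.98
Leg 4 (039°, 3 km): east 3 sin 39° = 1.89, north 3 cos 39° = 2.33
Net displacement: 3.81 east, -9.46 north. Direction back to start is (-3.81, 9.46): bearing = atan2(-3.81, 9.46) mod 360° = 338.06° ≈ 338°.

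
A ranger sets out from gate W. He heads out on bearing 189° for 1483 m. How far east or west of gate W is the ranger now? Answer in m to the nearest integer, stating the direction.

Leg 1 (189°, 1483 m): east 1483 sin 189° = -231.99, north 1483 cos 189° = -1464.74
Net east component: -231.99 m.

232 m west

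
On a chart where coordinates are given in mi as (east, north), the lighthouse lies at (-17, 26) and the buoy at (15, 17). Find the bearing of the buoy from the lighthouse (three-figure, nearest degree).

Δeast = 15 − -17 = 32.00; Δnorth = 17 − 26 = -9.00.
Bearing = atan2(Δeast, Δnorth) mod 360° = 105.71° ≈ 106°.

106°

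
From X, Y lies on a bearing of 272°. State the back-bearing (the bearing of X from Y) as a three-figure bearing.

092°

Back-bearing = 272° − 180° = 092°.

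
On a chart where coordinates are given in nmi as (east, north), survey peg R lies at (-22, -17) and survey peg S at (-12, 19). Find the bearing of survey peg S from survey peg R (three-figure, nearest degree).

016°

Δeast = -12 − -22 = 10.00; Δnorth = 19 − -17 = 36.00.
Bearing = atan2(Δeast, Δnorth) mod 360° = 15.52° ≈ 016°.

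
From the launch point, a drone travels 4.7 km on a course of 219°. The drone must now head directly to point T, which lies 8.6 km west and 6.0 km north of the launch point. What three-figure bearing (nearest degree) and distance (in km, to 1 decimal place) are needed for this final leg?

Leg 1 (219°, 4.7 km): east 4.7 sin 219° = -2.96, north 4.7 cos 219° = -3.65
Current position: (-2.96, -3.65). Target: (-8.6, 6.0). Remaining: Δeast = -5.64, Δnorth = 9.65.
Bearing = atan2(-5.64, 9.65) mod 360° = 329.69°; distance = √((-5.64)² + (9.65)²) = 11.181 km.

330°, 11.2 km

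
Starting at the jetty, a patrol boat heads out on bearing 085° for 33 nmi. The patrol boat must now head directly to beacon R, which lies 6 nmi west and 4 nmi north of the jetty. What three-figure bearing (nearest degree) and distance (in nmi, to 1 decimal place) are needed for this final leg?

Leg 1 (085°, 33 nmi): east 33 sin 85° = 32.87, north 33 cos 85° = 2.88
Current position: (32.87, 2.88). Target: (-6, 4). Remaining: Δeast = -38.87, Δnorth = 1.12.
Bearing = atan2(-38.87, 1.12) mod 360° = 271.66°; distance = √((-38.87)² + (1.12)²) = 38.891 nmi.

272°, 38.9 nmi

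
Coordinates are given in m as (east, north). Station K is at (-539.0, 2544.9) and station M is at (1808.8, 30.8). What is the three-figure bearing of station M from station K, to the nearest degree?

137°

Δeast = 1808.8 − -539.0 = 2347.80; Δnorth = 30.8 − 2544.9 = -2514.10.
Bearing = atan2(Δeast, Δnorth) mod 360° = 136.96° ≈ 137°.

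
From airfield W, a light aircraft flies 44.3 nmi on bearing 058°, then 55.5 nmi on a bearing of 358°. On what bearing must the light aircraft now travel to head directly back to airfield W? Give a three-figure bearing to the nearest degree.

204°

Leg 1 (058°, 44.3 nmi): east 44.3 sin 58° = 37.57, north 44.3 cos 58° = 23.48
Leg 2 (358°, 55.5 nmi): east 55.5 sin 358° = -1.94, north 55.5 cos 358° = 55.47
Net displacement: 35.63 east, 78.94 north. Direction back to start is (-35.63, -78.94): bearing = atan2(-35.63, -78.94) mod 360° = 204.29° ≈ 204°.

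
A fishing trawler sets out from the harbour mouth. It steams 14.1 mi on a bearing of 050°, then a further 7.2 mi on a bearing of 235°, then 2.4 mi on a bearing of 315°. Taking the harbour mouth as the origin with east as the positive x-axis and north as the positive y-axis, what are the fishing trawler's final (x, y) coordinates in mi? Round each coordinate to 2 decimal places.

Leg 1 (050°, 14.1 mi): east 14.1 sin 50° = 10.80, north 14.1 cos 50° = 9.06
Leg 2 (235°, 7.2 mi): east 7.2 sin 235° = -5.90, north 7.2 cos 235° = -4.13
Leg 3 (315°, 2.4 mi): east 2.4 sin 315° = -1.70, north 2.4 cos 315° = 1.70
Summing: 3.21 mi east, 6.63 mi north → (3.21, 6.63).

(3.21, 6.63)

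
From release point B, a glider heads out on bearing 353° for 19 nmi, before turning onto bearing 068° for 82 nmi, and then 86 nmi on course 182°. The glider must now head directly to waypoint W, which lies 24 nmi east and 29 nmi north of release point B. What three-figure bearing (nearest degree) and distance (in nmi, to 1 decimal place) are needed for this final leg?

Leg 1 (353°, 19 nmi): east 19 sin 353° = -2.32, north 19 cos 353° = 18.86
Leg 2 (068°, 82 nmi): east 82 sin 68° = 76.03, north 82 cos 68° = 30.72
Leg 3 (182°, 86 nmi): east 86 sin 182° = -3.00, north 86 cos 182° = -85.95
Current position: (70.71, -36.37). Target: (24, 29). Remaining: Δeast = -46.71, Δnorth = 65.37.
Bearing = atan2(-46.71, 65.37) mod 360° = 324.45°; distance = √((-46.71)² + (65.37)²) = 80.346 nmi.

324°, 80.3 nmi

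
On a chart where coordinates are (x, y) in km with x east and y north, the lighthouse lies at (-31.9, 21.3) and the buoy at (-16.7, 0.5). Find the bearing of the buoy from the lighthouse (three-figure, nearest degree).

144°

Δeast = -16.7 − -31.9 = 15.20; Δnorth = 0.5 − 21.3 = -20.80.
Bearing = atan2(Δeast, Δnorth) mod 360° = 143.84° ≈ 144°.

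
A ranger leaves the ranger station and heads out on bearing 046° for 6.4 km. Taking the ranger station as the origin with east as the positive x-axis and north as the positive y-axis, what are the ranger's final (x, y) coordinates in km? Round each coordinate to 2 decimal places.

Leg 1 (046°, 6.4 km): east 6.4 sin 46° = 4.60, north 6.4 cos 46° = 4.45
Summing: 4.60 km east, 4.45 km north → (4.60, 4.45).

(4.60, 4.45)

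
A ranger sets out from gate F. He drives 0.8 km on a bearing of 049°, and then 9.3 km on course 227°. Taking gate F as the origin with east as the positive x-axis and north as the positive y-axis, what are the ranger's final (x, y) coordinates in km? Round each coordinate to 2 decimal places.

Leg 1 (049°, 0.8 km): east 0.8 sin 49° = 0.60, north 0.8 cos 49° = 0.52
Leg 2 (227°, 9.3 km): east 9.3 sin 227° = -6.80, north 9.3 cos 227° = -6.34
Summing: -6.20 km east, -5.82 km north → (-6.20, -5.82).

(-6.20, -5.82)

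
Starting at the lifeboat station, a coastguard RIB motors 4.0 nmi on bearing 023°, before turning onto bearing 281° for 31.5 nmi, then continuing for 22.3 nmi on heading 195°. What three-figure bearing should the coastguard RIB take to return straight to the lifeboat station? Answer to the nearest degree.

071°

Leg 1 (023°, 4.0 nmi): east 4.0 sin 23° = 1.56, north 4.0 cos 23° = 3.68
Leg 2 (281°, 31.5 nmi): east 31.5 sin 281° = -30.92, north 31.5 cos 281° = 6.01
Leg 3 (195°, 22.3 nmi): east 22.3 sin 195° = -5.77, north 22.3 cos 195° = -21.54
Net displacement: -35.13 east, -11.85 north. Direction back to start is (35.13, 11.85): bearing = atan2(35.13, 11.85) mod 360° = 71.36° ≈ 071°.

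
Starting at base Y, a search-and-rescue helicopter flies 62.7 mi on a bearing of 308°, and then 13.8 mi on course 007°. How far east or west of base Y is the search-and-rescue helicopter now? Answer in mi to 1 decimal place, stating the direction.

47.7 mi west

Leg 1 (308°, 62.7 mi): east 62.7 sin 308° = -49.41, north 62.7 cos 308° = 38.60
Leg 2 (007°, 13.8 mi): east 13.8 sin 7° = 1.68, north 13.8 cos 7° = 13.70
Net east component: -47.73 mi.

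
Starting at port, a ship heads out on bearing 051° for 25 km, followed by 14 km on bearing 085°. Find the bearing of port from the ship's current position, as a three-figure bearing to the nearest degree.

243°

Leg 1 (051°, 25 km): east 25 sin 51° = 19.43, north 25 cos 51° = 15.73
Leg 2 (085°, 14 km): east 14 sin 85° = 13.95, north 14 cos 85° = 1.22
Net displacement: 33.38 east, 16.95 north. Direction back to start is (-33.38, -16.95): bearing = atan2(-33.38, -16.95) mod 360° = 243.07° ≈ 243°.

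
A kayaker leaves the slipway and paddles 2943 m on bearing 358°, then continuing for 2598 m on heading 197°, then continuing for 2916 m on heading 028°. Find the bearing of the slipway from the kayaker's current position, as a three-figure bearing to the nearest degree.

Leg 1 (358°, 2943 m): east 2943 sin 358° = -102.71, north 2943 cos 358° = 2941.21
Leg 2 (197°, 2598 m): east 2598 sin 197° = -759.58, north 2598 cos 197° = -2484.48
Leg 3 (028°, 2916 m): east 2916 sin 28° = 1368.98, north 2916 cos 28° = 2574.68
Net displacement: 506.69 east, 3031.40 north. Direction back to start is (-506.69, -3031.40): bearing = atan2(-506.69, -3031.40) mod 360° = 189.49° ≈ 189°.

189°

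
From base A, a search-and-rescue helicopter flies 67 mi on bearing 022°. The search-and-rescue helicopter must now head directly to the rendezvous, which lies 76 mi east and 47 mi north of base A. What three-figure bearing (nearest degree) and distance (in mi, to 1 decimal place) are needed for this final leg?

Leg 1 (022°, 67 mi): east 67 sin 22° = 25.10, north 67 cos 22° = 62.12
Current position: (25.10, 62.12). Target: (76, 47). Remaining: Δeast = 50.90, Δnorth = -15.12.
Bearing = atan2(50.90, -15.12) mod 360° = 106.55°; distance = √((50.90)² + (-15.12)²) = 53.100 mi.

107°, 53.1 mi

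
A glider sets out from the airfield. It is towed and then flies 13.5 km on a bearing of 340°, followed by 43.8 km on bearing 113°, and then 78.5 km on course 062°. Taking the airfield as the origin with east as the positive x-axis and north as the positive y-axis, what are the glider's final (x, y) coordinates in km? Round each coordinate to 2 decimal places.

Leg 1 (340°, 13.5 km): east 13.5 sin 340° = -4.62, north 13.5 cos 340° = 12.69
Leg 2 (113°, 43.8 km): east 43.8 sin 113° = 40.32, north 43.8 cos 113° = -17.11
Leg 3 (062°, 78.5 km): east 78.5 sin 62° = 69.31, north 78.5 cos 62° = 36.85
Summing: 105.01 km east, 32.43 km north → (105.01, 32.43).

(105.01, 32.43)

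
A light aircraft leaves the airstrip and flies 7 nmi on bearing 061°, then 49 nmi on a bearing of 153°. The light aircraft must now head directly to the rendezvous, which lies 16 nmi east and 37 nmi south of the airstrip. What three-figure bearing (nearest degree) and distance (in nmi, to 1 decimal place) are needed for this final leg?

Leg 1 (061°, 7 nmi): east 7 sin 61° = 6.12, north 7 cos 61° = 3.39
Leg 2 (153°, 49 nmi): east 49 sin 153° = 22.25, north 49 cos 153° = -43.66
Current position: (28.37, -40.27). Target: (16, -37). Remaining: Δeast = -12.37, Δnorth = 3.27.
Bearing = atan2(-12.37, 3.27) mod 360° = 284.79°; distance = √((-12.37)² + (3.27)²) = 12.792 nmi.

285°, 12.8 nmi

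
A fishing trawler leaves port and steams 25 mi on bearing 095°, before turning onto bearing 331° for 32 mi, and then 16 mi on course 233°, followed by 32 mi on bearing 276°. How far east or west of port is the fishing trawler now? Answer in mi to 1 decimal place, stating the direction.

35.2 mi west

Leg 1 (095°, 25 mi): east 25 sin 95° = 24.90, north 25 cos 95° = -2.18
Leg 2 (331°, 32 mi): east 32 sin 331° = -15.51, north 32 cos 331° = 27.99
Leg 3 (233°, 16 mi): east 16 sin 233° = -12.78, north 16 cos 233° = -9.63
Leg 4 (276°, 32 mi): east 32 sin 276° = -31.82, north 32 cos 276° = 3.34
Net east component: -35.21 mi.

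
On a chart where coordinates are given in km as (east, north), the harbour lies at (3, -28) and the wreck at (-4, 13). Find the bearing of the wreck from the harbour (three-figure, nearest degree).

350°

Δeast = -4 − 3 = -7.00; Δnorth = 13 − -28 = 41.00.
Bearing = atan2(Δeast, Δnorth) mod 360° = 350.31° ≈ 350°.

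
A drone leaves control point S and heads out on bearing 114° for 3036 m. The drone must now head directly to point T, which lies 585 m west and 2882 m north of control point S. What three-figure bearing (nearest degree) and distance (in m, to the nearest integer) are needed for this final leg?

Leg 1 (114°, 3036 m): east 3036 sin 114° = 2773.52, north 3036 cos 114° = -1234.85
Current position: (2773.52, -1234.85). Target: (-585, 2882). Remaining: Δeast = -3358.52, Δnorth = 4116.85.
Bearing = atan2(-3358.52, 4116.85) mod 360° = 320.79°; distance = √((-3358.52)² + (4116.85)²) = 5313.018 m.

321°, 5313 m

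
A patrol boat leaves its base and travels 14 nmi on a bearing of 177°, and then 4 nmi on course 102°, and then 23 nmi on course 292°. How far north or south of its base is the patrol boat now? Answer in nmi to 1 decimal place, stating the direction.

6.2 nmi south

Leg 1 (177°, 14 nmi): east 14 sin 177° = 0.73, north 14 cos 177° = -13.98
Leg 2 (102°, 4 nmi): east 4 sin 102° = 3.91, north 4 cos 102° = -0.83
Leg 3 (292°, 23 nmi): east 23 sin 292° = -21.33, north 23 cos 292° = 8.62
Net north component: -6.20 nmi.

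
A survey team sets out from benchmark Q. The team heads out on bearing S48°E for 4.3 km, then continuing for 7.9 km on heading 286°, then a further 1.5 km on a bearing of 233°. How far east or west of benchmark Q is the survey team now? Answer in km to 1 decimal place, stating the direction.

Leg 1 (S48°E, 4.3 km): east 4.3 sin 132° = 3.20, north 4.3 cos 132° = -2.88
Leg 2 (286°, 7.9 km): east 7.9 sin 286° = -7.59, north 7.9 cos 286° = 2.18
Leg 3 (233°, 1.5 km): east 1.5 sin 233° = -1.20, north 1.5 cos 233° = -0.90
Net east component: -5.60 km.

5.6 km west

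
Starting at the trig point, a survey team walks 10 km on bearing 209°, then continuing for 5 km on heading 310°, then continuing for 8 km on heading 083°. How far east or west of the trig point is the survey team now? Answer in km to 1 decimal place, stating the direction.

Leg 1 (209°, 10 km): east 10 sin 209° = -4.85, north 10 cos 209° = -8.75
Leg 2 (310°, 5 km): east 5 sin 310° = -3.83, north 5 cos 310° = 3.21
Leg 3 (083°, 8 km): east 8 sin 83° = 7.94, north 8 cos 83° = 0.97
Net east component: -0.74 km.

0.7 km west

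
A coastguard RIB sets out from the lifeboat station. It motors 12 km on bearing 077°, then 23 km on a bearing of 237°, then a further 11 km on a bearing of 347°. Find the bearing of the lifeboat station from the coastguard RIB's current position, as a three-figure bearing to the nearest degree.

095°

Leg 1 (077°, 12 km): east 12 sin 77° = 11.69, north 12 cos 77° = 2.70
Leg 2 (237°, 23 km): east 23 sin 237° = -19.29, north 23 cos 237° = -12.53
Leg 3 (347°, 11 km): east 11 sin 347° = -2.47, north 11 cos 347° = 10.72
Net displacement: -10.07 east, 0.89 north. Direction back to start is (10.07, -0.89): bearing = atan2(10.07, -0.89) mod 360° = 95.05° ≈ 095°.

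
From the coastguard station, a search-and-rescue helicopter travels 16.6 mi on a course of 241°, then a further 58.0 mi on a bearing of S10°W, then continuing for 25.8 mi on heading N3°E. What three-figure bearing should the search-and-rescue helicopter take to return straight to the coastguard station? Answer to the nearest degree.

Leg 1 (241°, 16.6 mi): east 16.6 sin 241° = -14.52, north 16.6 cos 241° = -8.05
Leg 2 (S10°W, 58.0 mi): east 58.0 sin 190° = -10.07, north 58.0 cos 190° = -57.12
Leg 3 (N3°E, 25.8 mi): east 25.8 sin 3° = 1.35, north 25.8 cos 3° = 25.76
Net displacement: -23.24 east, -39.40 north. Direction back to start is (23.24, 39.40): bearing = atan2(23.24, 39.40) mod 360° = 30.53° ≈ 031°.

031°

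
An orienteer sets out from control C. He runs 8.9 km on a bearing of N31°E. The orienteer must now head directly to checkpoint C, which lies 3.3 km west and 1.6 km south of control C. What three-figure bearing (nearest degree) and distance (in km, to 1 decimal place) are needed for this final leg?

221°, 12.1 km

Leg 1 (N31°E, 8.9 km): east 8.9 sin 31° = 4.58, north 8.9 cos 31° = 7.63
Current position: (4.58, 7.63). Target: (-3.3, -1.6). Remaining: Δeast = -7.88, Δnorth = -9.23.
Bearing = atan2(-7.88, -9.23) mod 360° = 220.51°; distance = √((-7.88)² + (-9.23)²) = 12.138 km.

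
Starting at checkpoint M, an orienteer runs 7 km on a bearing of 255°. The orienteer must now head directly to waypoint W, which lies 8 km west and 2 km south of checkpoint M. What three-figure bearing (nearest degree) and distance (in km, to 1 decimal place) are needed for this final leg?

Leg 1 (255°, 7 km): east 7 sin 255° = -6.76, north 7 cos 255° = -1.81
Current position: (-6.76, -1.81). Target: (-8, -2). Remaining: Δeast = -1.24, Δnorth = -0.19.
Bearing = atan2(-1.24, -0.19) mod 360° = 261.36°; distance = √((-1.24)² + (-0.19)²) = 1.253 km.

261°, 1.3 km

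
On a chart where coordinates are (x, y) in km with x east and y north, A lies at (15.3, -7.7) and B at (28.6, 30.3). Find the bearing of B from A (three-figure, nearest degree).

019°

Δeast = 28.6 − 15.3 = 13.30; Δnorth = 30.3 − -7.7 = 38.00.
Bearing = atan2(Δeast, Δnorth) mod 360° = 19.29° ≈ 019°.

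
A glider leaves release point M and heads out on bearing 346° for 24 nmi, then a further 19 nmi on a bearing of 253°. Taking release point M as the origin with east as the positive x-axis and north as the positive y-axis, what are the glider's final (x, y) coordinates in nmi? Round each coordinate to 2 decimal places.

Leg 1 (346°, 24 nmi): east 24 sin 346° = -5.81, north 24 cos 346° = 23.29
Leg 2 (253°, 19 nmi): east 19 sin 253° = -18.17, north 19 cos 253° = -5.56
Summing: -23.98 nmi east, 17.73 nmi north → (-23.98, 17.73).

(-23.98, 17.73)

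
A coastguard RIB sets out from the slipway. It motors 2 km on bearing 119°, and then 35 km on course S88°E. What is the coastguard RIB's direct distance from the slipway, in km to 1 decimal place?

36.8 km

Leg 1 (119°, 2 km): east 2 sin 119° = 1.75, north 2 cos 119° = -0.97
Leg 2 (S88°E, 35 km): east 35 sin 92° = 34.98, north 35 cos 92° = -1.22
Net: 36.73 east, -2.19 north. Distance = √((36.73)² + (-2.19)²) = 36.793 km.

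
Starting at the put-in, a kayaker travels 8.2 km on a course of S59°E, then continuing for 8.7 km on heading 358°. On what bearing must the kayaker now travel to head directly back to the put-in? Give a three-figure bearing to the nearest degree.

236°

Leg 1 (S59°E, 8.2 km): east 8.2 sin 121° = 7.03, north 8.2 cos 121° = -4.22
Leg 2 (358°, 8.7 km): east 8.7 sin 358° = -0.30, north 8.7 cos 358° = 8.69
Net displacement: 6.73 east, 4.47 north. Direction back to start is (-6.73, -4.47): bearing = atan2(-6.73, -4.47) mod 360° = 236.38° ≈ 236°.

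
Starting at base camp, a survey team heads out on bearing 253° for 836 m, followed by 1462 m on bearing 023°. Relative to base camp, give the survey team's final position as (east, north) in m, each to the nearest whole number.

(-228, 1101)

Leg 1 (253°, 836 m): east 836 sin 253° = -799.47, north 836 cos 253° = -244.42
Leg 2 (023°, 1462 m): east 1462 sin 23° = 571.25, north 1462 cos 23° = 1345.78
Summing: -228.22 m east, 1101.36 m north → (-228, 1101).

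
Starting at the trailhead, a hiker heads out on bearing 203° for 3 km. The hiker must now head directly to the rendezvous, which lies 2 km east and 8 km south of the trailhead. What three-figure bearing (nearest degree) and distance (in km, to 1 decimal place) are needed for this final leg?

149°, 6.1 km

Leg 1 (203°, 3 km): east 3 sin 203° = -1.17, north 3 cos 203° = -2.76
Current position: (-1.17, -2.76). Target: (2, -8). Remaining: Δeast = 3.17, Δnorth = -5.24.
Bearing = atan2(3.17, -5.24) mod 360° = 148.80°; distance = √((3.17)² + (-5.24)²) = 6.124 km.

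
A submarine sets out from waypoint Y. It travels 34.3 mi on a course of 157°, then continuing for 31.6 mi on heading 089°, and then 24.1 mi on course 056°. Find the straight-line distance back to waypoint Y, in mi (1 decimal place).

67.3 mi

Leg 1 (157°, 34.3 mi): east 34.3 sin 157° = 13.40, north 34.3 cos 157° = -31.57
Leg 2 (089°, 31.6 mi): east 31.6 sin 89° = 31.60, north 31.6 cos 89° = 0.55
Leg 3 (056°, 24.1 mi): east 24.1 sin 56° = 19.98, north 24.1 cos 56° = 13.48
Net: 64.98 east, -17.55 north. Distance = √((64.98)² + (-17.55)²) = 67.304 mi.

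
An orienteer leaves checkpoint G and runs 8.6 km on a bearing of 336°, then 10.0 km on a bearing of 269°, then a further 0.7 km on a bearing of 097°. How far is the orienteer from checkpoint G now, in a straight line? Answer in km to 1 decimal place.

14.9 km

Leg 1 (336°, 8.6 km): east 8.6 sin 336° = -3.50, north 8.6 cos 336° = 7.86
Leg 2 (269°, 10.0 km): east 10.0 sin 269° = -10.00, north 10.0 cos 269° = -0.17
Leg 3 (097°, 0.7 km): east 0.7 sin 97° = 0.69, north 0.7 cos 97° = -0.09
Net: -12.80 east, 7.60 north. Distance = √((-12.80)² + (7.60)²) = 14.886 km.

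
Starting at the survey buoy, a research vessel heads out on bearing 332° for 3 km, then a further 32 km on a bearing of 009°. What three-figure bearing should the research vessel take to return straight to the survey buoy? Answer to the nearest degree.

Leg 1 (332°, 3 km): east 3 sin 332° = -1.41, north 3 cos 332° = 2.65
Leg 2 (009°, 32 km): east 32 sin 9° = 5.01, north 32 cos 9° = 31.61
Net displacement: 3.60 east, 34.25 north. Direction back to start is (-3.60, -34.25): bearing = atan2(-3.60, -34.25) mod 360° = 186.00° ≈ 186°.

186°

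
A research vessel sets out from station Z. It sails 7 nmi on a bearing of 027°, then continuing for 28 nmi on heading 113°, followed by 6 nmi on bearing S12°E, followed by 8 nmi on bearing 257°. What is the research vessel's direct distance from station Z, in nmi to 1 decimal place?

Leg 1 (027°, 7 nmi): east 7 sin 27° = 3.18, north 7 cos 27° = 6.24
Leg 2 (113°, 28 nmi): east 28 sin 113° = 25.77, north 28 cos 113° = -10.94
Leg 3 (S12°E, 6 nmi): east 6 sin 168° = 1.25, north 6 cos 168° = -5.87
Leg 4 (257°, 8 nmi): east 8 sin 257° = -7.79, north 8 cos 257° = -1.80
Net: 22.40 east, -12.37 north. Distance = √((22.40)² + (-12.37)²) = 25.594 nmi.

25.6 nmi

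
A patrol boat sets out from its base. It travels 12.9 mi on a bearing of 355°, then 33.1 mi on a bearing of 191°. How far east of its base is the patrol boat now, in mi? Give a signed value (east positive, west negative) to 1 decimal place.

Leg 1 (355°, 12.9 mi): east 12.9 sin 355° = -1.12, north 12.9 cos 355° = 12.85
Leg 2 (191°, 33.1 mi): east 33.1 sin 191° = -6.32, north 33.1 cos 191° = -32.49
Net east component: -7.44 mi.

-7.4 mi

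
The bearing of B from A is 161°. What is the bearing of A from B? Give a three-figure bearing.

Back-bearing = 161° + 180° = 341°.

341°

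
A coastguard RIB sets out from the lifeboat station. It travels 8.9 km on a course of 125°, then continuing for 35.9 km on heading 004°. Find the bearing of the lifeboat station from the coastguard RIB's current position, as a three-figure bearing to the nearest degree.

Leg 1 (125°, 8.9 km): east 8.9 sin 125° = 7.29, north 8.9 cos 125° = -5.10
Leg 2 (004°, 35.9 km): east 35.9 sin 4° = 2.50, north 35.9 cos 4° = 35.81
Net displacement: 9.79 east, 30.71 north. Direction back to start is (-9.79, -30.71): bearing = atan2(-9.79, -30.71) mod 360° = 197.69° ≈ 198°.

198°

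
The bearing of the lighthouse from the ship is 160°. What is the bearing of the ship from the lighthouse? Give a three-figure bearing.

340°

Back-bearing = 160° + 180° = 340°.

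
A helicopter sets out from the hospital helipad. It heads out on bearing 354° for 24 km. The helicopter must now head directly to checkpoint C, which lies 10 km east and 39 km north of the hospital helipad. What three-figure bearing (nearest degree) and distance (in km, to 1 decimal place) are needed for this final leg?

Leg 1 (354°, 24 km): east 24 sin 354° = -2.51, north 24 cos 354° = 23.87
Current position: (-2.51, 23.87). Target: (10, 39). Remaining: Δeast = 12.51, Δnorth = 15.13.
Bearing = atan2(12.51, 15.13) mod 360° = 39.58°; distance = √((12.51)² + (15.13)²) = 19.632 km.

040°, 19.6 km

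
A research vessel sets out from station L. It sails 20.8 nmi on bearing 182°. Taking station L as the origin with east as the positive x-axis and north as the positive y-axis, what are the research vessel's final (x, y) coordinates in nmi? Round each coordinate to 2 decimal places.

Leg 1 (182°, 20.8 nmi): east 20.8 sin 182° = -0.73, north 20.8 cos 182° = -20.79
Summing: -0.73 nmi east, -20.79 nmi north → (-0.73, -20.79).

(-0.73, -20.79)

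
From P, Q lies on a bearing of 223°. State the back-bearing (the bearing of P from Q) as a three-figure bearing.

Back-bearing = 223° − 180° = 043°.

043°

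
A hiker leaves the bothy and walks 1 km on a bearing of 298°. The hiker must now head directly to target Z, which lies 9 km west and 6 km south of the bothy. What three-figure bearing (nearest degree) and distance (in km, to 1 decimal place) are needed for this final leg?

Leg 1 (298°, 1 km): east 1 sin 298° = -0.88, north 1 cos 298° = 0.47
Current position: (-0.88, 0.47). Target: (-9, -6). Remaining: Δeast = -8.12, Δnorth = -6.47.
Bearing = atan2(-8.12, -6.47) mod 360° = 231.44°; distance = √((-8.12)² + (-6.47)²) = 10.380 km.

231°, 10.4 km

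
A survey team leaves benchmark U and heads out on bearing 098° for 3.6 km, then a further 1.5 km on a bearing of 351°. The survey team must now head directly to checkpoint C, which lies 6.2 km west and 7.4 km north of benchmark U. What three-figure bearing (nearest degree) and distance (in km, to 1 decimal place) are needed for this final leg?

Leg 1 (098°, 3.6 km): east 3.6 sin 98° = 3.56, north 3.6 cos 98° = -0.50
Leg 2 (351°, 1.5 km): east 1.5 sin 351° = -0.23, north 1.5 cos 351° = 1.48
Current position: (3.33, 0.98). Target: (-6.2, 7.4). Remaining: Δeast = -9.53, Δnorth = 6.42.
Bearing = atan2(-9.53, 6.42) mod 360° = 303.96°; distance = √((-9.53)² + (6.42)²) = 11.491 km.

304°, 11.5 km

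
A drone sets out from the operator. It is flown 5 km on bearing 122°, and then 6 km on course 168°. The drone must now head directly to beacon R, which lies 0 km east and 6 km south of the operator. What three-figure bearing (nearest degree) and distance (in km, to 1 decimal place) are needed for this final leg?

Leg 1 (122°, 5 km): east 5 sin 122° = 4.24, north 5 cos 122° = -2.65
Leg 2 (168°, 6 km): east 6 sin 168° = 1.25, north 6 cos 168° = -5.87
Current position: (5.49, -8.52). Target: (0, -6). Remaining: Δeast = -5.49, Δnorth = 2.52.
Bearing = atan2(-5.49, 2.52) mod 360° = 294.65°; distance = √((-5.49)² + (2.52)²) = 6.038 km.

295°, 6.0 km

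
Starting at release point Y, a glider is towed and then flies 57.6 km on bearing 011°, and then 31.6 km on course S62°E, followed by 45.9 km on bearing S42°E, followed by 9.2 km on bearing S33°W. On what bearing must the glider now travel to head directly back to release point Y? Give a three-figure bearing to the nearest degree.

270°

Leg 1 (011°, 57.6 km): east 57.6 sin 11° = 10.99, north 57.6 cos 11° = 56.54
Leg 2 (S62°E, 31.6 km): east 31.6 sin 118° = 27.90, north 31.6 cos 118° = -14.84
Leg 3 (S42°E, 45.9 km): east 45.9 sin 138° = 30.71, north 45.9 cos 138° = -34.11
Leg 4 (S33°W, 9.2 km): east 9.2 sin 213° = -5.01, north 9.2 cos 213° = -7.72
Net displacement: 64.59 east, -0.12 north. Direction back to start is (-64.59, 0.12): bearing = atan2(-64.59, 0.12) mod 360° = 270.11° ≈ 270°.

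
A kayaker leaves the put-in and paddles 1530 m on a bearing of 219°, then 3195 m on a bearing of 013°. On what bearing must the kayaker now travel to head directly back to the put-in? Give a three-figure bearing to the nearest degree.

Leg 1 (219°, 1530 m): east 1530 sin 219° = -962.86, north 1530 cos 219° = -1189.03
Leg 2 (013°, 3195 m): east 3195 sin 13° = 718.72, north 3195 cos 13° = 3113.11
Net displacement: -244.14 east, 1924.08 north. Direction back to start is (244.14, -1924.08): bearing = atan2(244.14, -1924.08) mod 360° = 172.77° ≈ 173°.

173°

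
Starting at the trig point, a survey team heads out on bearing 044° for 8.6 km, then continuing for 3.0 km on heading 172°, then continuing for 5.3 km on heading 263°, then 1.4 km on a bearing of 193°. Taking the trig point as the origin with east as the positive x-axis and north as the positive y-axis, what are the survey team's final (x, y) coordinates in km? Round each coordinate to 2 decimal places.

(0.82, 1.21)

Leg 1 (044°, 8.6 km): east 8.6 sin 44° = 5.97, north 8.6 cos 44° = 6.19
Leg 2 (172°, 3.0 km): east 3.0 sin 172° = 0.42, north 3.0 cos 172° = -2.97
Leg 3 (263°, 5.3 km): east 5.3 sin 263° = -5.26, north 5.3 cos 263° = -0.65
Leg 4 (193°, 1.4 km): east 1.4 sin 193° = -0.31, north 1.4 cos 193° = -1.36
Summing: 0.82 km east, 1.21 km north → (0.82, 1.21).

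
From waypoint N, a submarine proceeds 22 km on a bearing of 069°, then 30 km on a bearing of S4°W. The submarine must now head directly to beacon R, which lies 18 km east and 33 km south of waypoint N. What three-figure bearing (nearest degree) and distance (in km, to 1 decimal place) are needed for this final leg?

Leg 1 (069°, 22 km): east 22 sin 69° = 20.54, north 22 cos 69° = 7.88
Leg 2 (S4°W, 30 km): east 30 sin 184° = -2.09, north 30 cos 184° = -29.93
Current position: (18.45, -22.04). Target: (18, -33). Remaining: Δeast = -0.45, Δnorth = -10.96.
Bearing = atan2(-0.45, -10.96) mod 360° = 182.33°; distance = √((-0.45)² + (-10.96)²) = 10.966 km.

182°, 11.0 km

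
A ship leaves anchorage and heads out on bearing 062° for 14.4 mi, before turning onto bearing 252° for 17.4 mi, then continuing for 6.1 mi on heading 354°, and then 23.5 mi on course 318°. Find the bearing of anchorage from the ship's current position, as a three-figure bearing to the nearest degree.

141°

Leg 1 (062°, 14.4 mi): east 14.4 sin 62° = 12.71, north 14.4 cos 62° = 6.76
Leg 2 (252°, 17.4 mi): east 17.4 sin 252° = -16.55, north 17.4 cos 252° = -5.38
Leg 3 (354°, 6.1 mi): east 6.1 sin 354° = -0.64, north 6.1 cos 354° = 6.07
Leg 4 (318°, 23.5 mi): east 23.5 sin 318° = -15.72, north 23.5 cos 318° = 17.46
Net displacement: -20.20 east, 24.91 north. Direction back to start is (20.20, -24.91): bearing = atan2(20.20, -24.91) mod 360° = 140.97° ≈ 141°.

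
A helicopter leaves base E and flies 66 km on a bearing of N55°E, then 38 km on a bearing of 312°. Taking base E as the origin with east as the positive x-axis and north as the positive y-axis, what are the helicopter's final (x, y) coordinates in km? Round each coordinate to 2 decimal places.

(25.82, 63.28)

Leg 1 (N55°E, 66 km): east 66 sin 55° = 54.06, north 66 cos 55° = 37.86
Leg 2 (312°, 38 km): east 38 sin 312° = -28.24, north 38 cos 312° = 25.43
Summing: 25.82 km east, 63.28 km north → (25.82, 63.28).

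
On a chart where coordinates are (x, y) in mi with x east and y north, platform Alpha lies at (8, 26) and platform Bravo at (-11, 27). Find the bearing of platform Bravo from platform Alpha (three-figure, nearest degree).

273°

Δeast = -11 − 8 = -19.00; Δnorth = 27 − 26 = 1.00.
Bearing = atan2(Δeast, Δnorth) mod 360° = 273.01° ≈ 273°.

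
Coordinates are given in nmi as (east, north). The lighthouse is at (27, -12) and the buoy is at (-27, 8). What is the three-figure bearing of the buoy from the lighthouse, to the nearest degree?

290°

Δeast = -27 − 27 = -54.00; Δnorth = 8 − -12 = 20.00.
Bearing = atan2(Δeast, Δnorth) mod 360° = 290.32° ≈ 290°.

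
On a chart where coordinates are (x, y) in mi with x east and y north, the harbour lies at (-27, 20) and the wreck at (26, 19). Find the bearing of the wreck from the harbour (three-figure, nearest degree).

091°

Δeast = 26 − -27 = 53.00; Δnorth = 19 − 20 = -1.00.
Bearing = atan2(Δeast, Δnorth) mod 360° = 91.08° ≈ 091°.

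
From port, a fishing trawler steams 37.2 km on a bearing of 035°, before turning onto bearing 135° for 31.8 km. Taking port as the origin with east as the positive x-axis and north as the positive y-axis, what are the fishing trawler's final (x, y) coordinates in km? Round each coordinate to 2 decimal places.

Leg 1 (035°, 37.2 km): east 37.2 sin 35° = 21.34, north 37.2 cos 35° = 30.47
Leg 2 (135°, 31.8 km): east 31.8 sin 135° = 22.49, north 31.8 cos 135° = -22.49
Summing: 43.82 km east, 7.99 km north → (43.82, 7.99).

(43.82, 7.99)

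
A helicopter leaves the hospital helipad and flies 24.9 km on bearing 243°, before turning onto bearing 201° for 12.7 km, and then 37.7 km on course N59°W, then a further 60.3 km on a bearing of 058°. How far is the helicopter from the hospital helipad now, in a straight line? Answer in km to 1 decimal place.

Leg 1 (243°, 24.9 km): east 24.9 sin 243° = -22.19, north 24.9 cos 243° = -11.30
Leg 2 (201°, 12.7 km): east 12.7 sin 201° = -4.55, north 12.7 cos 201° = -11.86
Leg 3 (N59°W, 37.7 km): east 37.7 sin 301° = -32.32, north 37.7 cos 301° = 19.42
Leg 4 (058°, 60.3 km): east 60.3 sin 58° = 51.14, north 60.3 cos 58° = 31.95
Net: -7.92 east, 28.21 north. Distance = √((-7.92)² + (28.21)²) = 29.300 km.

29.3 km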